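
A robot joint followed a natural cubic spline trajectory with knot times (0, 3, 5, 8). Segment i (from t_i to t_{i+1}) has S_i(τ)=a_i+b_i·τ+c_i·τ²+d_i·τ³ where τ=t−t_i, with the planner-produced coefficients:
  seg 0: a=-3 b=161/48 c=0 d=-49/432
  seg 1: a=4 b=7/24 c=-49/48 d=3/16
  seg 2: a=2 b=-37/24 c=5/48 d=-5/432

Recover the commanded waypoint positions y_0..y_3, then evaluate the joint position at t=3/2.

y_0 = S_0(0) = a_0 = -3
y_1 = S_1(0) = a_1 = 4
y_2 = S_2(0) = a_2 = 2
y_3 = S_2(3) = -2
t_q=3/2 is in segment 0 (τ=3/2); S_0(τ)=211/128

y_0=-3 y_1=4 y_2=2 y_3=-2
S(3/2) = 211/128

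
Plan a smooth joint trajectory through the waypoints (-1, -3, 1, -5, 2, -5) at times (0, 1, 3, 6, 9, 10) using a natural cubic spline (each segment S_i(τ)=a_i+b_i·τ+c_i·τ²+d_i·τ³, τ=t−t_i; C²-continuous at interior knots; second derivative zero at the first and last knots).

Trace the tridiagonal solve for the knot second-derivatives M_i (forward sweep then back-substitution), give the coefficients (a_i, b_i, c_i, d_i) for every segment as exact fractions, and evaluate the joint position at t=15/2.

Δ: Δ0=-2, Δ1=2, Δ2=-2, Δ3=7/3, Δ4=-7
row 1: diag=6, rhs=24; c'=1/3, d'=4
row 2: denom=10−2·1/3=28/3; d'=(-24−2·4)/(28/3)=-24/7
row 3: denom=12−3·9/28=309/28; d'=(26−3·-24/7)/(309/28)=1016/309
row 4: denom=8−3·28/103=740/103; d'=(-56−3·1016/309)/(740/103)=-1696/185
back: M4=-1696/185
back: M3=1016/309−28/103·-1696/185=3208/555
back: M2=-24/7−9/28·3208/555=-978/185
back: M1=4−1/3·-978/185=1066/185
M: M0=0, M1=1066/185, M2=-978/185, M3=3208/555, M4=-1696/185, M5=0
seg 0: a=-1, c=M0/2=0, d=(M1−M0)/(6·1)=533/555, b=Δ0−h0·(2M0+M1)/6=-1643/555
seg 1: a=-3, c=M1/2=533/185, d=(M2−M1)/(6·2)=-511/555, b=Δ1−h1·(2M1+M2)/6=-44/555
seg 2: a=1, c=M2/2=-489/185, d=(M3−M2)/(6·3)=83/135, b=Δ2−h2·(2M2+M3)/6=44/111
seg 3: a=-5, c=M3/2=1604/555, d=(M4−M3)/(6·3)=-4148/4995, b=Δ3−h3·(2M3+M4)/6=631/555
seg 4: a=2, c=M4/2=-848/185, d=(M5−M4)/(6·1)=848/555, b=Δ4−h4·(2M4+M5)/6=-2189/555
t_q=15/2 → seg 3, τ=3/2; S=-5+631/555·τ+1604/555·τ²+-4148/4995·τ³=15/37

  seg 0: a=-1 b=-1643/555 c=0 d=533/555
  seg 1: a=-3 b=-44/555 c=533/185 d=-511/555
  seg 2: a=1 b=44/111 c=-489/185 d=83/135
  seg 3: a=-5 b=631/555 c=1604/555 d=-4148/4995
  seg 4: a=2 b=-2189/555 c=-848/185 d=848/555
S(15/2) = 15/37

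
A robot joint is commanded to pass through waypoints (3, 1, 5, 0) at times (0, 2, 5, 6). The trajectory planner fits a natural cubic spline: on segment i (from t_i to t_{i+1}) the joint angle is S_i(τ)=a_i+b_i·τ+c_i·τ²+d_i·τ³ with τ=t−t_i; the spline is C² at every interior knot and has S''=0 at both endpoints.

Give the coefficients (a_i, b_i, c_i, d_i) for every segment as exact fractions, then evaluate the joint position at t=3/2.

Δ: Δ0=-1, Δ1=4/3, Δ2=-5
row 1: diag=10, rhs=14; c'=3/10, d'=7/5
row 2: denom=8−3·3/10=71/10; d'=(-38−3·7/5)/(71/10)=-422/71
back: M2=-422/71
back: M1=7/5−3/10·-422/71=226/71
M: M0=0, M1=226/71, M2=-422/71, M3=0
seg 0: a=3, c=M0/2=0, d=(M1−M0)/(6·2)=113/426, b=Δ0−h0·(2M0+M1)/6=-439/213
seg 1: a=1, c=M1/2=113/71, d=(M2−M1)/(6·3)=-36/71, b=Δ1−h1·(2M1+M2)/6=239/213
seg 2: a=5, c=M2/2=-211/71, d=(M3−M2)/(6·1)=211/213, b=Δ2−h2·(2M2+M3)/6=-643/213
t_q=3/2 → seg 0, τ=3/2; S=3+-439/213·τ+0·τ²+113/426·τ³=913/1136

  seg 0: a=3 b=-439/213 c=0 d=113/426
  seg 1: a=1 b=239/213 c=113/71 d=-36/71
  seg 2: a=5 b=-643/213 c=-211/71 d=211/213
S(3/2) = 913/1136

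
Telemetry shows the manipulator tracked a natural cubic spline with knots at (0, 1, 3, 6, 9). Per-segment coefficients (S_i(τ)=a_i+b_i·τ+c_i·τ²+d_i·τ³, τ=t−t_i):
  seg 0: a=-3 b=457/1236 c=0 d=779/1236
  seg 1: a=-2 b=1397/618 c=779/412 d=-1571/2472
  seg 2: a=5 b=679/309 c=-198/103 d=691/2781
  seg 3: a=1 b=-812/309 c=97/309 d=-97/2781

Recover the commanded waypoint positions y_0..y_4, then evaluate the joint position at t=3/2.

y_0 = S_0(0) = a_0 = -3
y_1 = S_1(0) = a_1 = -2
y_2 = S_2(0) = a_2 = 5
y_3 = S_3(0) = a_3 = 1
y_4 = S_3(3) = -5
t_q=3/2 is in segment 1 (τ=1/2); S_1(τ)=-3141/6592

y_0=-3 y_1=-2 y_2=5 y_3=1 y_4=-5
S(3/2) = -3141/6592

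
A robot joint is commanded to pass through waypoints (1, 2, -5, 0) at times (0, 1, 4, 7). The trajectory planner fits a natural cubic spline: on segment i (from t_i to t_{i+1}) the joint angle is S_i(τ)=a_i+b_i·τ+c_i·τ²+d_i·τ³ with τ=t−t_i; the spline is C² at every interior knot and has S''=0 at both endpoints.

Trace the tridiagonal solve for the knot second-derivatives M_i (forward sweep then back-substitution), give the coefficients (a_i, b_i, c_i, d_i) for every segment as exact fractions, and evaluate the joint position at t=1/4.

  seg 0: a=1 b=139/87 c=0 d=-52/87
  seg 1: a=2 b=-17/87 c=-52/29 d=94/261
  seg 2: a=-5 b=-107/87 c=42/29 d=-14/87
S(1/4) = 645/464

Δ: Δ0=1, Δ1=-7/3, Δ2=5/3
row 1: diag=8, rhs=-20; c'=3/8, d'=-5/2
row 2: denom=12−3·3/8=87/8; d'=(24−3·-5/2)/(87/8)=84/29
back: M2=84/29
back: M1=-5/2−3/8·84/29=-104/29
M: M0=0, M1=-104/29, M2=84/29, M3=0
seg 0: a=1, c=M0/2=0, d=(M1−M0)/(6·1)=-52/87, b=Δ0−h0·(2M0+M1)/6=139/87
seg 1: a=2, c=M1/2=-52/29, d=(M2−M1)/(6·3)=94/261, b=Δ1−h1·(2M1+M2)/6=-17/87
seg 2: a=-5, c=M2/2=42/29, d=(M3−M2)/(6·3)=-14/87, b=Δ2−h2·(2M2+M3)/6=-107/87
t_q=1/4 → seg 0, τ=1/4; S=1+139/87·τ+0·τ²+-52/87·τ³=645/464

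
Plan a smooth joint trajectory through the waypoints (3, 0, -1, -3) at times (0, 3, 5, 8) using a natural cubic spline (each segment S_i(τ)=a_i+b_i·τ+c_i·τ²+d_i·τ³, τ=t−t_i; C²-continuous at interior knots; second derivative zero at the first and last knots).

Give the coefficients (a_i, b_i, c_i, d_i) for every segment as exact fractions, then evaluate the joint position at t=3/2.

  seg 0: a=3 b=-7/6 c=0 d=1/54
  seg 1: a=0 b=-2/3 c=1/6 d=-1/24
  seg 2: a=-1 b=-1/2 c=-1/12 d=1/108
S(3/2) = 21/16

Δ: Δ0=-1, Δ1=-1/2, Δ2=-2/3
row 1: diag=10, rhs=3; c'=1/5, d'=3/10
row 2: denom=10−2·1/5=48/5; d'=(-1−2·3/10)/(48/5)=-1/6
back: M2=-1/6
back: M1=3/10−1/5·-1/6=1/3
M: M0=0, M1=1/3, M2=-1/6, M3=0
seg 0: a=3, c=M0/2=0, d=(M1−M0)/(6·3)=1/54, b=Δ0−h0·(2M0+M1)/6=-7/6
seg 1: a=0, c=M1/2=1/6, d=(M2−M1)/(6·2)=-1/24, b=Δ1−h1·(2M1+M2)/6=-2/3
seg 2: a=-1, c=M2/2=-1/12, d=(M3−M2)/(6·3)=1/108, b=Δ2−h2·(2M2+M3)/6=-1/2
t_q=3/2 → seg 0, τ=3/2; S=3+-7/6·τ+0·τ²+1/54·τ³=21/16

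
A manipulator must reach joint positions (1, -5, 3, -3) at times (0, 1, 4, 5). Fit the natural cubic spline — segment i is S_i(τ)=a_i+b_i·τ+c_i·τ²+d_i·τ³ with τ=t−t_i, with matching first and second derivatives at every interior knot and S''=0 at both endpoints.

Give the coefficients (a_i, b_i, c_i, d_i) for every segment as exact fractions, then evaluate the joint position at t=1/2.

  seg 0: a=1 b=-116/15 c=0 d=26/15
  seg 1: a=-5 b=-38/15 c=26/5 d=-52/45
  seg 2: a=3 b=-38/15 c=-26/5 d=26/15
S(1/2) = -53/20

Δ: Δ0=-6, Δ1=8/3, Δ2=-6
row 1: diag=8, rhs=52; c'=3/8, d'=13/2
row 2: denom=8−3·3/8=55/8; d'=(-52−3·13/2)/(55/8)=-52/5
back: M2=-52/5
back: M1=13/2−3/8·-52/5=52/5
M: M0=0, M1=52/5, M2=-52/5, M3=0
seg 0: a=1, c=M0/2=0, d=(M1−M0)/(6·1)=26/15, b=Δ0−h0·(2M0+M1)/6=-116/15
seg 1: a=-5, c=M1/2=26/5, d=(M2−M1)/(6·3)=-52/45, b=Δ1−h1·(2M1+M2)/6=-38/15
seg 2: a=3, c=M2/2=-26/5, d=(M3−M2)/(6·1)=26/15, b=Δ2−h2·(2M2+M3)/6=-38/15
t_q=1/2 → seg 0, τ=1/2; S=1+-116/15·τ+0·τ²+26/15·τ³=-53/20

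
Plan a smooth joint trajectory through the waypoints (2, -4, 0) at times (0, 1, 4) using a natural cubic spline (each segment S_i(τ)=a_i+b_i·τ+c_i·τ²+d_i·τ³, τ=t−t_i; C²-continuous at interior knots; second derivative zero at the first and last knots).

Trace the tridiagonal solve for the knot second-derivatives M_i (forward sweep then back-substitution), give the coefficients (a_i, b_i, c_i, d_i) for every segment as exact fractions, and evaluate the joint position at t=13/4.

Δ: Δ0=-6, Δ1=4/3
row 1: diag=8, rhs=44; c'=3/8, d'=11/2
back: M1=11/2
M: M0=0, M1=11/2, M2=0
seg 0: a=2, c=M0/2=0, d=(M1−M0)/(6·1)=11/12, b=Δ0−h0·(2M0+M1)/6=-83/12
seg 1: a=-4, c=M1/2=11/4, d=(M2−M1)/(6·3)=-11/36, b=Δ1−h1·(2M1+M2)/6=-25/6
t_q=13/4 → seg 1, τ=9/4; S=-4+-25/6·τ+11/4·τ²+-11/36·τ³=-751/256

  seg 0: a=2 b=-83/12 c=0 d=11/12
  seg 1: a=-4 b=-25/6 c=11/4 d=-11/36
S(13/4) = -751/256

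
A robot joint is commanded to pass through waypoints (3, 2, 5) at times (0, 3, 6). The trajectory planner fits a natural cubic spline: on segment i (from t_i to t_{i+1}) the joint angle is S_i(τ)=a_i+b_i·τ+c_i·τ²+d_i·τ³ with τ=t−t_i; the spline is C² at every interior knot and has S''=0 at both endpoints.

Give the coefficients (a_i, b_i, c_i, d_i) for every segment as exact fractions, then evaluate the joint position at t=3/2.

  seg 0: a=3 b=-2/3 c=0 d=1/27
  seg 1: a=2 b=1/3 c=1/3 d=-1/27
S(3/2) = 17/8

Δ: Δ0=-1/3, Δ1=1
row 1: diag=12, rhs=8; c'=1/4, d'=2/3
back: M1=2/3
M: M0=0, M1=2/3, M2=0
seg 0: a=3, c=M0/2=0, d=(M1−M0)/(6·3)=1/27, b=Δ0−h0·(2M0+M1)/6=-2/3
seg 1: a=2, c=M1/2=1/3, d=(M2−M1)/(6·3)=-1/27, b=Δ1−h1·(2M1+M2)/6=1/3
t_q=3/2 → seg 0, τ=3/2; S=3+-2/3·τ+0·τ²+1/27·τ³=17/8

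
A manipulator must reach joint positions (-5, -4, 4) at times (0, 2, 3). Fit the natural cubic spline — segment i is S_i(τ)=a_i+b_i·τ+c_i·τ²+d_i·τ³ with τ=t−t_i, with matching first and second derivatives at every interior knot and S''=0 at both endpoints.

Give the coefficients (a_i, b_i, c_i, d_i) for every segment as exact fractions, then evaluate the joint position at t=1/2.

Δ: Δ0=1/2, Δ1=8
row 1: diag=6, rhs=45; c'=1/6, d'=15/2
back: M1=15/2
M: M0=0, M1=15/2, M2=0
seg 0: a=-5, c=M0/2=0, d=(M1−M0)/(6·2)=5/8, b=Δ0−h0·(2M0+M1)/6=-2
seg 1: a=-4, c=M1/2=15/4, d=(M2−M1)/(6·1)=-5/4, b=Δ1−h1·(2M1+M2)/6=11/2
t_q=1/2 → seg 0, τ=1/2; S=-5+-2·τ+0·τ²+5/8·τ³=-379/64

  seg 0: a=-5 b=-2 c=0 d=5/8
  seg 1: a=-4 b=11/2 c=15/4 d=-5/4
S(1/2) = -379/64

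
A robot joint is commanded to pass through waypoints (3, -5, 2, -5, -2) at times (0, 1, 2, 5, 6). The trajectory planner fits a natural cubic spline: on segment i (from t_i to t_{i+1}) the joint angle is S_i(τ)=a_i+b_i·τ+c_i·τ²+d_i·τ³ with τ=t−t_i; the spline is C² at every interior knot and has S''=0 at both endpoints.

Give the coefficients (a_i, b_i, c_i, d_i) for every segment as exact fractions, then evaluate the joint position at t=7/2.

Δ: Δ0=-8, Δ1=7, Δ2=-7/3, Δ3=3
row 1: diag=4, rhs=90; c'=1/4, d'=45/2
row 2: denom=8−1·1/4=31/4; d'=(-56−1·45/2)/(31/4)=-314/31
row 3: denom=8−3·12/31=212/31; d'=(32−3·-314/31)/(212/31)=967/106
back: M3=967/106
back: M2=-314/31−12/31·967/106=-724/53
back: M1=45/2−1/4·-724/53=2747/106
M: M0=0, M1=2747/106, M2=-724/53, M3=967/106, M4=0
seg 0: a=3, c=M0/2=0, d=(M1−M0)/(6·1)=2747/636, b=Δ0−h0·(2M0+M1)/6=-7835/636
seg 1: a=-5, c=M1/2=2747/212, d=(M2−M1)/(6·1)=-4195/636, b=Δ1−h1·(2M1+M2)/6=203/318
seg 2: a=2, c=M2/2=-362/53, d=(M3−M2)/(6·3)=805/636, b=Δ2−h2·(2M2+M3)/6=4303/636
seg 3: a=-5, c=M3/2=967/212, d=(M4−M3)/(6·1)=-967/636, b=Δ3−h3·(2M3+M4)/6=-13/318
t_q=7/2 → seg 2, τ=3/2; S=2+4303/636·τ+-362/53·τ²+805/636·τ³=1785/1696

  seg 0: a=3 b=-7835/636 c=0 d=2747/636
  seg 1: a=-5 b=203/318 c=2747/212 d=-4195/636
  seg 2: a=2 b=4303/636 c=-362/53 d=805/636
  seg 3: a=-5 b=-13/318 c=967/212 d=-967/636
S(7/2) = 1785/1696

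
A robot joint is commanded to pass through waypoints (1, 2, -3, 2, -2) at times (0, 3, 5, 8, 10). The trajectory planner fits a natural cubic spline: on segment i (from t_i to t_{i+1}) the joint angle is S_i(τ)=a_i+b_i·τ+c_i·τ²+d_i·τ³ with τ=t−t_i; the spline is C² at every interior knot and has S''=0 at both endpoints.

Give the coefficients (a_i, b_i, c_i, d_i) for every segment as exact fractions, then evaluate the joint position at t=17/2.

  seg 0: a=1 b=2759/1740 c=0 d=-2179/15660
  seg 1: a=2 b=-1889/870 c=-2179/1740 d=631/1160
  seg 2: a=-3 b=-284/435 c=175/87 d=-1616/3915
  seg 3: a=2 b=118/435 c=-247/145 d=247/870
S(17/2) = 4049/2320

Δ: Δ0=1/3, Δ1=-5/2, Δ2=5/3, Δ3=-2
row 1: diag=10, rhs=-17; c'=1/5, d'=-17/10
row 2: denom=10−2·1/5=48/5; d'=(25−2·-17/10)/(48/5)=71/24
row 3: denom=10−3·5/16=145/16; d'=(-22−3·71/24)/(145/16)=-494/145
back: M3=-494/145
back: M2=71/24−5/16·-494/145=350/87
back: M1=-17/10−1/5·350/87=-2179/870
M: M0=0, M1=-2179/870, M2=350/87, M3=-494/145, M4=0
seg 0: a=1, c=M0/2=0, d=(M1−M0)/(6·3)=-2179/15660, b=Δ0−h0·(2M0+M1)/6=2759/1740
seg 1: a=2, c=M1/2=-2179/1740, d=(M2−M1)/(6·2)=631/1160, b=Δ1−h1·(2M1+M2)/6=-1889/870
seg 2: a=-3, c=M2/2=175/87, d=(M3−M2)/(6·3)=-1616/3915, b=Δ2−h2·(2M2+M3)/6=-284/435
seg 3: a=2, c=M3/2=-247/145, d=(M4−M3)/(6·2)=247/870, b=Δ3−h3·(2M3+M4)/6=118/435
t_q=17/2 → seg 3, τ=1/2; S=2+118/435·τ+-247/145·τ²+247/870·τ³=4049/2320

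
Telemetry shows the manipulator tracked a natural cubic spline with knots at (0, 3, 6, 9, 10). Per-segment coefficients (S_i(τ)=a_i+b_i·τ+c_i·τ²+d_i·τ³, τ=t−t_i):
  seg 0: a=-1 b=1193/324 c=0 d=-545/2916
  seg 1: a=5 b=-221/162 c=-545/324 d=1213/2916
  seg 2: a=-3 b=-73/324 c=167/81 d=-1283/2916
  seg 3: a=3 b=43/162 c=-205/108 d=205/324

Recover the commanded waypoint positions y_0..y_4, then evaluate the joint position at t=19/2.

y_0=-1 y_1=5 y_2=-3 y_3=3 y_4=2
S(19/2) = 2365/864

y_0 = S_0(0) = a_0 = -1
y_1 = S_1(0) = a_1 = 5
y_2 = S_2(0) = a_2 = -3
y_3 = S_3(0) = a_3 = 3
y_4 = S_3(1) = 2
t_q=19/2 is in segment 3 (τ=1/2); S_3(τ)=2365/864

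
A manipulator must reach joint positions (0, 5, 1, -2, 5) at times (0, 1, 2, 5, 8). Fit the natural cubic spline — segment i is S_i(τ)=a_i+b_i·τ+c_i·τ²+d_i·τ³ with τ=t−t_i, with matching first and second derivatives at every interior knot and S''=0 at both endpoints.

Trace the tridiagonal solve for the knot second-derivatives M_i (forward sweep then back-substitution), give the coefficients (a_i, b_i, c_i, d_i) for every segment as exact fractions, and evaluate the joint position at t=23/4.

Δ: Δ0=5, Δ1=-4, Δ2=-1, Δ3=7/3
row 1: diag=4, rhs=-54; c'=1/4, d'=-27/2
row 2: denom=8−1·1/4=31/4; d'=(18−1·-27/2)/(31/4)=126/31
row 3: denom=12−3·12/31=336/31; d'=(20−3·126/31)/(336/31)=121/168
back: M3=121/168
back: M2=126/31−12/31·121/168=53/14
back: M1=-27/2−1/4·53/14=-809/56
M: M0=0, M1=-809/56, M2=53/14, M3=121/168, M4=0
seg 0: a=0, c=M0/2=0, d=(M1−M0)/(6·1)=-809/336, b=Δ0−h0·(2M0+M1)/6=2489/336
seg 1: a=5, c=M1/2=-809/112, d=(M2−M1)/(6·1)=1021/336, b=Δ1−h1·(2M1+M2)/6=31/168
seg 2: a=1, c=M2/2=53/28, d=(M3−M2)/(6·3)=-515/3024, b=Δ2−h2·(2M2+M3)/6=-247/48
seg 3: a=-2, c=M3/2=121/336, d=(M4−M3)/(6·3)=-121/3024, b=Δ3−h3·(2M3+M4)/6=271/168
t_q=23/4 → seg 3, τ=3/4; S=-2+271/168·τ+121/336·τ²+-121/3024·τ³=-619/1024

  seg 0: a=0 b=2489/336 c=0 d=-809/336
  seg 1: a=5 b=31/168 c=-809/112 d=1021/336
  seg 2: a=1 b=-247/48 c=53/28 d=-515/3024
  seg 3: a=-2 b=271/168 c=121/336 d=-121/3024
S(23/4) = -619/1024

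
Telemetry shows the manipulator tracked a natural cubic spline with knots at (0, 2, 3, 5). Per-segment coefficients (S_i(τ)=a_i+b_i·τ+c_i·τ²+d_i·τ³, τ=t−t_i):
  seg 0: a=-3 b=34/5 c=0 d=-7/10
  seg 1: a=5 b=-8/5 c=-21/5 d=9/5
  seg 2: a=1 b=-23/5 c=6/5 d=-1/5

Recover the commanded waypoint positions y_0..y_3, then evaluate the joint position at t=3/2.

y_0 = S_0(0) = a_0 = -3
y_1 = S_1(0) = a_1 = 5
y_2 = S_2(0) = a_2 = 1
y_3 = S_2(2) = -5
t_q=3/2 is in segment 0 (τ=3/2); S_0(τ)=387/80

y_0=-3 y_1=5 y_2=1 y_3=-5
S(3/2) = 387/80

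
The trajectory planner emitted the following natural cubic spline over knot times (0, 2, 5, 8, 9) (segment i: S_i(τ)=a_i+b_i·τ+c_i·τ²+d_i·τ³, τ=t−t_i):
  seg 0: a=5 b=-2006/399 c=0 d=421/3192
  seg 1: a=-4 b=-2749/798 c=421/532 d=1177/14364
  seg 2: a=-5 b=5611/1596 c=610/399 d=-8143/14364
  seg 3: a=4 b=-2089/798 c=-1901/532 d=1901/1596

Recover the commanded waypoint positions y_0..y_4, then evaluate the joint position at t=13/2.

y_0 = S_0(0) = a_0 = 5
y_1 = S_1(0) = a_1 = -4
y_2 = S_2(0) = a_2 = -5
y_3 = S_3(0) = a_3 = 4
y_4 = S_3(1) = -1
t_q=13/2 is in segment 2 (τ=3/2); S_2(τ)=7661/4256

y_0=5 y_1=-4 y_2=-5 y_3=4 y_4=-1
S(13/2) = 7661/4256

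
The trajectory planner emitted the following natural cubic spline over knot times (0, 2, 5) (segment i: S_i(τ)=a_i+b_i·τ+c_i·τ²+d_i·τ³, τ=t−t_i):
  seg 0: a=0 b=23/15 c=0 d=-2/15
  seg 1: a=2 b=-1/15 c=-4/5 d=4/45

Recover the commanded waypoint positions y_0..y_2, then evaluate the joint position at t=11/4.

y_0 = S_0(0) = a_0 = 0
y_1 = S_1(0) = a_1 = 2
y_2 = S_1(3) = -3
t_q=11/4 is in segment 1 (τ=3/4); S_1(τ)=123/80

y_0=0 y_1=2 y_2=-3
S(11/4) = 123/80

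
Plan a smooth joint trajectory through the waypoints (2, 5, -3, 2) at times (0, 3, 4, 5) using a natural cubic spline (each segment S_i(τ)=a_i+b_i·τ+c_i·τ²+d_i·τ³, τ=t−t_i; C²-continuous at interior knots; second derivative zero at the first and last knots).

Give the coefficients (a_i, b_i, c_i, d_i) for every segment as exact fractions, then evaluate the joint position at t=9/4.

  seg 0: a=2 b=178/31 c=0 d=-49/93
  seg 1: a=5 b=-263/31 c=-147/31 d=162/31
  seg 2: a=-3 b=-71/31 c=339/31 d=-113/31
S(9/4) = 17693/1984

Δ: Δ0=1, Δ1=-8, Δ2=5
row 1: diag=8, rhs=-54; c'=1/8, d'=-27/4
row 2: denom=4−1·1/8=31/8; d'=(78−1·-27/4)/(31/8)=678/31
back: M2=678/31
back: M1=-27/4−1/8·678/31=-294/31
M: M0=0, M1=-294/31, M2=678/31, M3=0
seg 0: a=2, c=M0/2=0, d=(M1−M0)/(6·3)=-49/93, b=Δ0−h0·(2M0+M1)/6=178/31
seg 1: a=5, c=M1/2=-147/31, d=(M2−M1)/(6·1)=162/31, b=Δ1−h1·(2M1+M2)/6=-263/31
seg 2: a=-3, c=M2/2=339/31, d=(M3−M2)/(6·1)=-113/31, b=Δ2−h2·(2M2+M3)/6=-71/31
t_q=9/4 → seg 0, τ=9/4; S=2+178/31·τ+0·τ²+-49/93·τ³=17693/1984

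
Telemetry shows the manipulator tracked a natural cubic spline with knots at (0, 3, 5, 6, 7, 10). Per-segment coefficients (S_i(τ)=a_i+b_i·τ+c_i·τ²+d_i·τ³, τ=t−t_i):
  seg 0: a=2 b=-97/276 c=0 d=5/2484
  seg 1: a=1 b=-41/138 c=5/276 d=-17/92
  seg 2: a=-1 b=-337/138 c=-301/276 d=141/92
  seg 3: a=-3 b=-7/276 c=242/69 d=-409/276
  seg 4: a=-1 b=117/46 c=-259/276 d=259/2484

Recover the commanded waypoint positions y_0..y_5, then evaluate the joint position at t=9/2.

y_0=2 y_1=1 y_2=-1 y_3=-3 y_4=-1 y_5=1
S(9/2) = -21/736

y_0 = S_0(0) = a_0 = 2
y_1 = S_1(0) = a_1 = 1
y_2 = S_2(0) = a_2 = -1
y_3 = S_3(0) = a_3 = -3
y_4 = S_4(0) = a_4 = -1
y_5 = S_4(3) = 1
t_q=9/2 is in segment 1 (τ=3/2); S_1(τ)=-21/736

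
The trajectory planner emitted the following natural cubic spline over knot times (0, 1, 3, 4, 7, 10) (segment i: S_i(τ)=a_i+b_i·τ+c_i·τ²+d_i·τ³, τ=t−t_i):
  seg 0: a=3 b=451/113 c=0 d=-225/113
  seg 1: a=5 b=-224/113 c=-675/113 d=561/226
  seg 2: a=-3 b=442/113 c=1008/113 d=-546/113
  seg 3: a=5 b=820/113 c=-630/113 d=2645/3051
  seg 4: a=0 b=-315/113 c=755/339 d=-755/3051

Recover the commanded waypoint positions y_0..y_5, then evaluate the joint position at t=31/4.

y_0 = S_0(0) = a_0 = 3
y_1 = S_1(0) = a_1 = 5
y_2 = S_2(0) = a_2 = -3
y_3 = S_3(0) = a_3 = 5
y_4 = S_4(0) = a_4 = 0
y_5 = S_4(3) = 5
t_q=31/4 is in segment 4 (τ=3/4); S_4(τ)=-6815/7232

y_0=3 y_1=5 y_2=-3 y_3=5 y_4=0 y_5=5
S(31/4) = -6815/7232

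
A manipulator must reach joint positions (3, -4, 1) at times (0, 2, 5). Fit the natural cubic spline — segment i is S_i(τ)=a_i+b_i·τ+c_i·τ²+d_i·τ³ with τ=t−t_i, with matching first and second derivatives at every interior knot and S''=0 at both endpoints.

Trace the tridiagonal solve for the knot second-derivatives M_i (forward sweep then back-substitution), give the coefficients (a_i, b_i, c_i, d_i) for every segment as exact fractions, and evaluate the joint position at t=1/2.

Δ: Δ0=-7/2, Δ1=5/3
row 1: diag=10, rhs=31; c'=3/10, d'=31/10
back: M1=31/10
M: M0=0, M1=31/10, M2=0
seg 0: a=3, c=M0/2=0, d=(M1−M0)/(6·2)=31/120, b=Δ0−h0·(2M0+M1)/6=-68/15
seg 1: a=-4, c=M1/2=31/20, d=(M2−M1)/(6·3)=-31/180, b=Δ1−h1·(2M1+M2)/6=-43/30
t_q=1/2 → seg 0, τ=1/2; S=3+-68/15·τ+0·τ²+31/120·τ³=49/64

  seg 0: a=3 b=-68/15 c=0 d=31/120
  seg 1: a=-4 b=-43/30 c=31/20 d=-31/180
S(1/2) = 49/64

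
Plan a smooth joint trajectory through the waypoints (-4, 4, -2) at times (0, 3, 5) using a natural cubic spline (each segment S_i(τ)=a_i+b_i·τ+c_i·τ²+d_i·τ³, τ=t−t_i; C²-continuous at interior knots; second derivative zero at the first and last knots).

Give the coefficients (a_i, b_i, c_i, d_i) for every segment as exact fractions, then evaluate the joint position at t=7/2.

Δ: Δ0=8/3, Δ1=-3
row 1: diag=10, rhs=-34; c'=1/5, d'=-17/5
back: M1=-17/5
M: M0=0, M1=-17/5, M2=0
seg 0: a=-4, c=M0/2=0, d=(M1−M0)/(6·3)=-17/90, b=Δ0−h0·(2M0+M1)/6=131/30
seg 1: a=4, c=M1/2=-17/10, d=(M2−M1)/(6·2)=17/60, b=Δ1−h1·(2M1+M2)/6=-11/15
t_q=7/2 → seg 1, τ=1/2; S=4+-11/15·τ+-17/10·τ²+17/60·τ³=519/160

  seg 0: a=-4 b=131/30 c=0 d=-17/90
  seg 1: a=4 b=-11/15 c=-17/10 d=17/60
S(7/2) = 519/160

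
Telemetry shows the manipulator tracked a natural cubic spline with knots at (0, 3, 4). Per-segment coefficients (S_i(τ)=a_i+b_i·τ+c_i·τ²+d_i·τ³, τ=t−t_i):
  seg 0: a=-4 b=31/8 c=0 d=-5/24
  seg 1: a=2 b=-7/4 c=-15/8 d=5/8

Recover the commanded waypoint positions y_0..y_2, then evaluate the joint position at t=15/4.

y_0 = S_0(0) = a_0 = -4
y_1 = S_1(0) = a_1 = 2
y_2 = S_1(1) = -1
t_q=15/4 is in segment 1 (τ=3/4); S_1(τ)=-53/512

y_0=-4 y_1=2 y_2=-1
S(15/4) = -53/512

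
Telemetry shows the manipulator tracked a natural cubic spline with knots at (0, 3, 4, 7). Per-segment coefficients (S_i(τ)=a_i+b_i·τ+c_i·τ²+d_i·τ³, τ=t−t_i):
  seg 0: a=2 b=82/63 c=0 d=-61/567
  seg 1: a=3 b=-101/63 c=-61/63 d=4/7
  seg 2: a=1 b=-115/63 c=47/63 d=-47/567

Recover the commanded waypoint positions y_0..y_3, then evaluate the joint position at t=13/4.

y_0 = S_0(0) = a_0 = 2
y_1 = S_1(0) = a_1 = 3
y_2 = S_2(0) = a_2 = 1
y_3 = S_2(3) = 0
t_q=13/4 is in segment 1 (τ=1/4); S_1(τ)=107/42

y_0=2 y_1=3 y_2=1 y_3=0
S(13/4) = 107/42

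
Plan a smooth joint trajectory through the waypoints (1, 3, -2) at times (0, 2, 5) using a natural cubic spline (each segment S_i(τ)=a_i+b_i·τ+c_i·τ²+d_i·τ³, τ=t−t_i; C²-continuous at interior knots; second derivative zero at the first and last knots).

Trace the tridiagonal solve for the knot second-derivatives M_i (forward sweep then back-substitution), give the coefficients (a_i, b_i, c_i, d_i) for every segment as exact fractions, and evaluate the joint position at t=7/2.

  seg 0: a=1 b=23/15 c=0 d=-2/15
  seg 1: a=3 b=-1/15 c=-4/5 d=4/45
S(7/2) = 7/5

Δ: Δ0=1, Δ1=-5/3
row 1: diag=10, rhs=-16; c'=3/10, d'=-8/5
back: M1=-8/5
M: M0=0, M1=-8/5, M2=0
seg 0: a=1, c=M0/2=0, d=(M1−M0)/(6·2)=-2/15, b=Δ0−h0·(2M0+M1)/6=23/15
seg 1: a=3, c=M1/2=-4/5, d=(M2−M1)/(6·3)=4/45, b=Δ1−h1·(2M1+M2)/6=-1/15
t_q=7/2 → seg 1, τ=3/2; S=3+-1/15·τ+-4/5·τ²+4/45·τ³=7/5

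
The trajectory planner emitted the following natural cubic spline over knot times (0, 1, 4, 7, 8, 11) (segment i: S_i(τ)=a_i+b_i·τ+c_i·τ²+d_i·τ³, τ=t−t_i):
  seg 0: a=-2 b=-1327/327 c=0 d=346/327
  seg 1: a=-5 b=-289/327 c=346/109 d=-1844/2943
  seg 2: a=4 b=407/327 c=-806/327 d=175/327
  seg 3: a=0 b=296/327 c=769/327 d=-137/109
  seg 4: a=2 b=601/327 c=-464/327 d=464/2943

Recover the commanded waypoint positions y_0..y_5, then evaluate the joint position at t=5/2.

y_0 = S_0(0) = a_0 = -2
y_1 = S_1(0) = a_1 = -5
y_2 = S_2(0) = a_2 = 4
y_3 = S_3(0) = a_3 = 0
y_4 = S_4(0) = a_4 = 2
y_5 = S_4(3) = -1
t_q=5/2 is in segment 1 (τ=3/2); S_1(τ)=-283/218

y_0=-2 y_1=-5 y_2=4 y_3=0 y_4=2 y_5=-1
S(5/2) = -283/218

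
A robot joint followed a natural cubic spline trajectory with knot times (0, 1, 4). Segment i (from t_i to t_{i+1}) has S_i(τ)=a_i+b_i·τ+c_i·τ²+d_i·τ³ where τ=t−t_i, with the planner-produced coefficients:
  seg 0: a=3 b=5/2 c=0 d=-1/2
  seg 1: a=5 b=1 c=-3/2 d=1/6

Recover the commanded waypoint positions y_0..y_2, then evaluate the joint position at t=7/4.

y_0 = S_0(0) = a_0 = 3
y_1 = S_1(0) = a_1 = 5
y_2 = S_1(3) = -1
t_q=7/4 is in segment 1 (τ=3/4); S_1(τ)=637/128

y_0=3 y_1=5 y_2=-1
S(7/4) = 637/128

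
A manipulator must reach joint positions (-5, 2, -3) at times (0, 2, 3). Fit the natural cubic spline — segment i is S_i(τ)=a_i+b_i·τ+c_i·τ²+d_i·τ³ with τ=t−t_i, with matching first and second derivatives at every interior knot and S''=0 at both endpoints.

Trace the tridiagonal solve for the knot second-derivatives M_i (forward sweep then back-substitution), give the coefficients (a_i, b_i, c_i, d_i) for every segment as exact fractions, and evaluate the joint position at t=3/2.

  seg 0: a=-5 b=19/3 c=0 d=-17/24
  seg 1: a=2 b=-13/6 c=-17/4 d=17/12
S(3/2) = 135/64

Δ: Δ0=7/2, Δ1=-5
row 1: diag=6, rhs=-51; c'=1/6, d'=-17/2
back: M1=-17/2
M: M0=0, M1=-17/2, M2=0
seg 0: a=-5, c=M0/2=0, d=(M1−M0)/(6·2)=-17/24, b=Δ0−h0·(2M0+M1)/6=19/3
seg 1: a=2, c=M1/2=-17/4, d=(M2−M1)/(6·1)=17/12, b=Δ1−h1·(2M1+M2)/6=-13/6
t_q=3/2 → seg 0, τ=3/2; S=-5+19/3·τ+0·τ²+-17/24·τ³=135/64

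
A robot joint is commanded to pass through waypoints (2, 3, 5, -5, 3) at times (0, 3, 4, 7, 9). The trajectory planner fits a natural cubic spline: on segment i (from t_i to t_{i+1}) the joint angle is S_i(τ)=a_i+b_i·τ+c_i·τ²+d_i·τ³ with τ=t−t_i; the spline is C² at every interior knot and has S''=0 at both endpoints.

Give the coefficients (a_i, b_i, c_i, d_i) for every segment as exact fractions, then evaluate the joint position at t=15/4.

Δ: Δ0=1/3, Δ1=2, Δ2=-10/3, Δ3=4
row 1: diag=8, rhs=10; c'=1/8, d'=5/4
row 2: denom=8−1·1/8=63/8; d'=(-32−1·5/4)/(63/8)=-38/9
row 3: denom=10−3·8/21=62/7; d'=(44−3·-38/9)/(62/7)=595/93
back: M3=595/93
back: M2=-38/9−8/21·595/93=-1858/279
back: M1=5/4−1/8·-1858/279=581/279
M: M0=0, M1=581/279, M2=-1858/279, M3=595/93, M4=0
seg 0: a=2, c=M0/2=0, d=(M1−M0)/(6·3)=581/5022, b=Δ0−h0·(2M0+M1)/6=-395/558
seg 1: a=3, c=M1/2=581/558, d=(M2−M1)/(6·1)=-271/186, b=Δ1−h1·(2M1+M2)/6=674/279
seg 2: a=5, c=M2/2=-929/279, d=(M3−M2)/(6·3)=3643/5022, b=Δ2−h2·(2M2+M3)/6=71/558
seg 3: a=-5, c=M3/2=595/186, d=(M4−M3)/(6·2)=-595/1116, b=Δ3−h3·(2M3+M4)/6=-74/279
t_q=15/4 → seg 1, τ=3/4; S=3+674/279·τ+581/558·τ²+-271/186·τ³=56935/11904

  seg 0: a=2 b=-395/558 c=0 d=581/5022
  seg 1: a=3 b=674/279 c=581/558 d=-271/186
  seg 2: a=5 b=71/558 c=-929/279 d=3643/5022
  seg 3: a=-5 b=-74/279 c=595/186 d=-595/1116
S(15/4) = 56935/11904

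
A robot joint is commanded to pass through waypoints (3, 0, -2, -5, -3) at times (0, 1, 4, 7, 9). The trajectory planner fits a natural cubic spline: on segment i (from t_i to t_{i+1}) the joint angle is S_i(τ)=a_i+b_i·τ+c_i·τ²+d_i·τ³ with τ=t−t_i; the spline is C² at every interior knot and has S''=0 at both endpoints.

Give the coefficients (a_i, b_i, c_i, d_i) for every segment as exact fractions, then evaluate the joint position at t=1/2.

  seg 0: a=3 b=-383/114 c=0 d=41/114
  seg 1: a=0 b=-130/57 c=41/38 d=-185/1026
  seg 2: a=-2 b=-77/114 c=-31/57 d=149/1026
  seg 3: a=-5 b=-1/57 c=29/38 d=-29/228
S(1/2) = 415/304

Δ: Δ0=-3, Δ1=-2/3, Δ2=-1, Δ3=1
row 1: diag=8, rhs=14; c'=3/8, d'=7/4
row 2: denom=12−3·3/8=87/8; d'=(-2−3·7/4)/(87/8)=-2/3
row 3: denom=10−3·8/29=266/29; d'=(12−3·-2/3)/(266/29)=29/19
back: M3=29/19
back: M2=-2/3−8/29·29/19=-62/57
back: M1=7/4−3/8·-62/57=41/19
M: M0=0, M1=41/19, M2=-62/57, M3=29/19, M4=0
seg 0: a=3, c=M0/2=0, d=(M1−M0)/(6·1)=41/114, b=Δ0−h0·(2M0+M1)/6=-383/114
seg 1: a=0, c=M1/2=41/38, d=(M2−M1)/(6·3)=-185/1026, b=Δ1−h1·(2M1+M2)/6=-130/57
seg 2: a=-2, c=M2/2=-31/57, d=(M3−M2)/(6·3)=149/1026, b=Δ2−h2·(2M2+M3)/6=-77/114
seg 3: a=-5, c=M3/2=29/38, d=(M4−M3)/(6·2)=-29/228, b=Δ3−h3·(2M3+M4)/6=-1/57
t_q=1/2 → seg 0, τ=1/2; S=3+-383/114·τ+0·τ²+41/114·τ³=415/304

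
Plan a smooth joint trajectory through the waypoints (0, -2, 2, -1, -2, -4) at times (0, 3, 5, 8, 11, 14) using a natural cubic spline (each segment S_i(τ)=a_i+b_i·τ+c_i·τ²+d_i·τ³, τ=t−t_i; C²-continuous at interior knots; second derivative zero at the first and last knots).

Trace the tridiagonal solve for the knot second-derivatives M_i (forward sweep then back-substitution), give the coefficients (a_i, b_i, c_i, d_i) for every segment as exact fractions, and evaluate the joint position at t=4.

  seg 0: a=0 b=-284/165 c=0 d=58/495
  seg 1: a=-2 b=238/165 c=58/55 d=-64/165
  seg 2: a=2 b=166/165 c=-14/11 d=299/1485
  seg 3: a=-1 b=-197/165 c=89/165 d=-25/297
  seg 4: a=-2 b=-38/165 c=-12/55 d=4/165
S(4) = 6/55

Δ: Δ0=-2/3, Δ1=2, Δ2=-1, Δ3=-1/3, Δ4=-2/3
row 1: diag=10, rhs=16; c'=1/5, d'=8/5
row 2: denom=10−2·1/5=48/5; d'=(-18−2·8/5)/(48/5)=-53/24
row 3: denom=12−3·5/16=177/16; d'=(4−3·-53/24)/(177/16)=170/177
row 4: denom=12−3·16/59=660/59; d'=(-2−3·170/177)/(660/59)=-24/55
back: M4=-24/55
back: M3=170/177−16/59·-24/55=178/165
back: M2=-53/24−5/16·178/165=-28/11
back: M1=8/5−1/5·-28/11=116/55
M: M0=0, M1=116/55, M2=-28/11, M3=178/165, M4=-24/55, M5=0
seg 0: a=0, c=M0/2=0, d=(M1−M0)/(6·3)=58/495, b=Δ0−h0·(2M0+M1)/6=-284/165
seg 1: a=-2, c=M1/2=58/55, d=(M2−M1)/(6·2)=-64/165, b=Δ1−h1·(2M1+M2)/6=238/165
seg 2: a=2, c=M2/2=-14/11, d=(M3−M2)/(6·3)=299/1485, b=Δ2−h2·(2M2+M3)/6=166/165
seg 3: a=-1, c=M3/2=89/165, d=(M4−M3)/(6·3)=-25/297, b=Δ3−h3·(2M3+M4)/6=-197/165
seg 4: a=-2, c=M4/2=-12/55, d=(M5−M4)/(6·3)=4/165, b=Δ4−h4·(2M4+M5)/6=-38/165
t_q=4 → seg 1, τ=1; S=-2+238/165·τ+58/55·τ²+-64/165·τ³=6/55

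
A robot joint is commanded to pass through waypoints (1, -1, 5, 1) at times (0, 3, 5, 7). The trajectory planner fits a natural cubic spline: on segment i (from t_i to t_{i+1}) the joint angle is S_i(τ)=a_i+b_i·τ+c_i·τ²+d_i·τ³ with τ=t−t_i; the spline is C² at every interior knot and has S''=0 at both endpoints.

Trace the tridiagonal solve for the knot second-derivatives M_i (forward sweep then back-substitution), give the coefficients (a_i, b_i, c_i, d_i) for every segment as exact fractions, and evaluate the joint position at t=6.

  seg 0: a=1 b=-253/114 c=0 d=59/342
  seg 1: a=-1 b=139/57 c=59/38 d=-145/228
  seg 2: a=5 b=58/57 c=-43/19 d=43/114
S(6) = 157/38

Δ: Δ0=-2/3, Δ1=3, Δ2=-2
row 1: diag=10, rhs=22; c'=1/5, d'=11/5
row 2: denom=8−2·1/5=38/5; d'=(-30−2·11/5)/(38/5)=-86/19
back: M2=-86/19
back: M1=11/5−1/5·-86/19=59/19
M: M0=0, M1=59/19, M2=-86/19, M3=0
seg 0: a=1, c=M0/2=0, d=(M1−M0)/(6·3)=59/342, b=Δ0−h0·(2M0+M1)/6=-253/114
seg 1: a=-1, c=M1/2=59/38, d=(M2−M1)/(6·2)=-145/228, b=Δ1−h1·(2M1+M2)/6=139/57
seg 2: a=5, c=M2/2=-43/19, d=(M3−M2)/(6·2)=43/114, b=Δ2−h2·(2M2+M3)/6=58/57
t_q=6 → seg 2, τ=1; S=5+58/57·τ+-43/19·τ²+43/114·τ³=157/38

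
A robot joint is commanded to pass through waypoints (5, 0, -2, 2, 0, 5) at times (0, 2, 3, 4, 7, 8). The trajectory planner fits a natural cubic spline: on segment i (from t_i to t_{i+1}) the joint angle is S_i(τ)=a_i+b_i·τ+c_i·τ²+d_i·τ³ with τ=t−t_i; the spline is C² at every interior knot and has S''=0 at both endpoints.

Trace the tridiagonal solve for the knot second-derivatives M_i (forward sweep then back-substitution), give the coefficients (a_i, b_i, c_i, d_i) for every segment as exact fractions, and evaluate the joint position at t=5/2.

  seg 0: a=5 b=-14915/7302 c=0 d=-835/7302
  seg 1: a=0 b=-24935/7302 c=-835/1217 d=15341/7302
  seg 2: a=-2 b=5534/3651 c=13671/2434 d=-22873/7302
  seg 3: a=2 b=24475/7302 c=-4601/1217 d=17825/21906
  seg 4: a=0 b=9632/3651 c=8623/2434 d=-8623/7302
S(5/2) = -31473/19472

Δ: Δ0=-5/2, Δ1=-2, Δ2=4, Δ3=-2/3, Δ4=5
row 1: diag=6, rhs=3; c'=1/6, d'=1/2
row 2: denom=4−1·1/6=23/6; d'=(36−1·1/2)/(23/6)=213/23
row 3: denom=8−1·6/23=178/23; d'=(-28−1·213/23)/(178/23)=-857/178
row 4: denom=8−3·69/178=1217/178; d'=(34−3·-857/178)/(1217/178)=8623/1217
back: M4=8623/1217
back: M3=-857/178−69/178·8623/1217=-9202/1217
back: M2=213/23−6/23·-9202/1217=13671/1217
back: M1=1/2−1/6·13671/1217=-1670/1217
M: M0=0, M1=-1670/1217, M2=13671/1217, M3=-9202/1217, M4=8623/1217, M5=0
seg 0: a=5, c=M0/2=0, d=(M1−M0)/(6·2)=-835/7302, b=Δ0−h0·(2M0+M1)/6=-14915/7302
seg 1: a=0, c=M1/2=-835/1217, d=(M2−M1)/(6·1)=15341/7302, b=Δ1−h1·(2M1+M2)/6=-24935/7302
seg 2: a=-2, c=M2/2=13671/2434, d=(M3−M2)/(6·1)=-22873/7302, b=Δ2−h2·(2M2+M3)/6=5534/3651
seg 3: a=2, c=M3/2=-4601/1217, d=(M4−M3)/(6·3)=17825/21906, b=Δ3−h3·(2M3+M4)/6=24475/7302
seg 4: a=0, c=M4/2=8623/2434, d=(M5−M4)/(6·1)=-8623/7302, b=Δ4−h4·(2M4+M5)/6=9632/3651
t_q=5/2 → seg 1, τ=1/2; S=0+-24935/7302·τ+-835/1217·τ²+15341/7302·τ³=-31473/19472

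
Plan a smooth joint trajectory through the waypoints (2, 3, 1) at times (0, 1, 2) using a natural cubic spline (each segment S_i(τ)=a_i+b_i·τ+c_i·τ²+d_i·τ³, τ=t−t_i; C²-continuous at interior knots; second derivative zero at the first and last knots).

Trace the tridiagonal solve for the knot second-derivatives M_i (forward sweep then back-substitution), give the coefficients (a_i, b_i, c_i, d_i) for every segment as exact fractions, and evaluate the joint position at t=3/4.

Δ: Δ0=1, Δ1=-2
row 1: diag=4, rhs=-18; c'=1/4, d'=-9/2
back: M1=-9/2
M: M0=0, M1=-9/2, M2=0
seg 0: a=2, c=M0/2=0, d=(M1−M0)/(6·1)=-3/4, b=Δ0−h0·(2M0+M1)/6=7/4
seg 1: a=3, c=M1/2=-9/4, d=(M2−M1)/(6·1)=3/4, b=Δ1−h1·(2M1+M2)/6=-1/2
t_q=3/4 → seg 0, τ=3/4; S=2+7/4·τ+0·τ²+-3/4·τ³=767/256

  seg 0: a=2 b=7/4 c=0 d=-3/4
  seg 1: a=3 b=-1/2 c=-9/4 d=3/4
S(3/4) = 767/256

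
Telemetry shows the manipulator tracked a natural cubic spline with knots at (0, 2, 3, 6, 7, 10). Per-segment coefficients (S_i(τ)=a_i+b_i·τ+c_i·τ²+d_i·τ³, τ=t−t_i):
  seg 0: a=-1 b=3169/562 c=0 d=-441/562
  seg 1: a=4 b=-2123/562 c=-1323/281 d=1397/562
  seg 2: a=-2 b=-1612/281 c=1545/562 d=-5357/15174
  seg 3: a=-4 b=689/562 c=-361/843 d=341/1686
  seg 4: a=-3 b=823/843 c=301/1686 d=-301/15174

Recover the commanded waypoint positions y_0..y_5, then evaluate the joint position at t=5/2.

y_0 = S_0(0) = a_0 = -1
y_1 = S_1(0) = a_1 = 4
y_2 = S_2(0) = a_2 = -2
y_3 = S_3(0) = a_3 = -4
y_4 = S_4(0) = a_4 = -3
y_5 = S_4(3) = 1
t_q=5/2 is in segment 1 (τ=1/2); S_1(τ)=5597/4496

y_0=-1 y_1=4 y_2=-2 y_3=-4 y_4=-3 y_5=1
S(5/2) = 5597/4496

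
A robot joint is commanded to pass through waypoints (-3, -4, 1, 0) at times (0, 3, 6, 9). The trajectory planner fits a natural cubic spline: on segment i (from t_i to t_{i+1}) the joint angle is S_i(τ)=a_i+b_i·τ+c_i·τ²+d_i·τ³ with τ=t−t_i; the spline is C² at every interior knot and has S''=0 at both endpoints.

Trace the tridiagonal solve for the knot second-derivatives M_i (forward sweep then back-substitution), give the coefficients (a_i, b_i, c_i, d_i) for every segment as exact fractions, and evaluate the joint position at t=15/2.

  seg 0: a=-3 b=-1 c=0 d=2/27
  seg 1: a=-4 b=1 c=2/3 d=-4/27
  seg 2: a=1 b=1 c=-2/3 d=2/27
S(15/2) = 5/4

Δ: Δ0=-1/3, Δ1=5/3, Δ2=-1/3
row 1: diag=12, rhs=12; c'=1/4, d'=1
row 2: denom=12−3·1/4=45/4; d'=(-12−3·1)/(45/4)=-4/3
back: M2=-4/3
back: M1=1−1/4·-4/3=4/3
M: M0=0, M1=4/3, M2=-4/3, M3=0
seg 0: a=-3, c=M0/2=0, d=(M1−M0)/(6·3)=2/27, b=Δ0−h0·(2M0+M1)/6=-1
seg 1: a=-4, c=M1/2=2/3, d=(M2−M1)/(6·3)=-4/27, b=Δ1−h1·(2M1+M2)/6=1
seg 2: a=1, c=M2/2=-2/3, d=(M3−M2)/(6·3)=2/27, b=Δ2−h2·(2M2+M3)/6=1
t_q=15/2 → seg 2, τ=3/2; S=1+1·τ+-2/3·τ²+2/27·τ³=5/4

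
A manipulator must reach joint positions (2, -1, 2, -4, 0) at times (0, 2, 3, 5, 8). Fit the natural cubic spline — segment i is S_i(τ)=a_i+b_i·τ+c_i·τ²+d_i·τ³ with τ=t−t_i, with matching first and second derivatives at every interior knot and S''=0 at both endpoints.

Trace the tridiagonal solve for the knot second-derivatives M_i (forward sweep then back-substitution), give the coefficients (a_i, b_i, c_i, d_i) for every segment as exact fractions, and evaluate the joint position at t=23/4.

  seg 0: a=2 b=-3391/978 c=0 d=481/978
  seg 1: a=-1 b=2381/978 c=481/163 d=-2333/978
  seg 2: a=2 b=577/489 c=-1371/326 d=2069/1956
  seg 3: a=-4 b=-1442/489 c=349/163 d=-349/1467
S(23/4) = -53283/10432

Δ: Δ0=-3/2, Δ1=3, Δ2=-3, Δ3=4/3
row 1: diag=6, rhs=27; c'=1/6, d'=9/2
row 2: denom=6−1·1/6=35/6; d'=(-36−1·9/2)/(35/6)=-243/35
row 3: denom=10−2·12/35=326/35; d'=(26−2·-243/35)/(326/35)=698/163
back: M3=698/163
back: M2=-243/35−12/35·698/163=-1371/163
back: M1=9/2−1/6·-1371/163=962/163
M: M0=0, M1=962/163, M2=-1371/163, M3=698/163, M4=0
seg 0: a=2, c=M0/2=0, d=(M1−M0)/(6·2)=481/978, b=Δ0−h0·(2M0+M1)/6=-3391/978
seg 1: a=-1, c=M1/2=481/163, d=(M2−M1)/(6·1)=-2333/978, b=Δ1−h1·(2M1+M2)/6=2381/978
seg 2: a=2, c=M2/2=-1371/326, d=(M3−M2)/(6·2)=2069/1956, b=Δ2−h2·(2M2+M3)/6=577/489
seg 3: a=-4, c=M3/2=349/163, d=(M4−M3)/(6·3)=-349/1467, b=Δ3−h3·(2M3+M4)/6=-1442/489
t_q=23/4 → seg 3, τ=3/4; S=-4+-1442/489·τ+349/163·τ²+-349/1467·τ³=-53283/10432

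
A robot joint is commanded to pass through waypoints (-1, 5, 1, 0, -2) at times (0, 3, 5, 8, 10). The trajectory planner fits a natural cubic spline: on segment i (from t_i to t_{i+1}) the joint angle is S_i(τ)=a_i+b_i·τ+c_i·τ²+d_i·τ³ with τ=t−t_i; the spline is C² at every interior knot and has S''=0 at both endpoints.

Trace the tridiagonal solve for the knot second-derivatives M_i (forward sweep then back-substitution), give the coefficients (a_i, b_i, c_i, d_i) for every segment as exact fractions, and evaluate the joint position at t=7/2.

Δ: Δ0=2, Δ1=-2, Δ2=-1/3, Δ3=-1
row 1: diag=10, rhs=-24; c'=1/5, d'=-12/5
row 2: denom=10−2·1/5=48/5; d'=(10−2·-12/5)/(48/5)=37/24
row 3: denom=10−3·5/16=145/16; d'=(-4−3·37/24)/(145/16)=-138/145
back: M3=-138/145
back: M2=37/24−5/16·-138/145=160/87
back: M1=-12/5−1/5·160/87=-1204/435
M: M0=0, M1=-1204/435, M2=160/87, M3=-138/145, M4=0
seg 0: a=-1, c=M0/2=0, d=(M1−M0)/(6·3)=-602/3915, b=Δ0−h0·(2M0+M1)/6=1472/435
seg 1: a=5, c=M1/2=-602/435, d=(M2−M1)/(6·2)=167/435, b=Δ1−h1·(2M1+M2)/6=-334/435
seg 2: a=1, c=M2/2=80/87, d=(M3−M2)/(6·3)=-607/3915, b=Δ2−h2·(2M2+M3)/6=-246/145
seg 3: a=0, c=M3/2=-69/145, d=(M4−M3)/(6·2)=23/290, b=Δ3−h3·(2M3+M4)/6=-53/145
t_q=7/2 → seg 1, τ=1/2; S=5+-334/435·τ+-602/435·τ²+167/435·τ³=5009/1160

  seg 0: a=-1 b=1472/435 c=0 d=-602/3915
  seg 1: a=5 b=-334/435 c=-602/435 d=167/435
  seg 2: a=1 b=-246/145 c=80/87 d=-607/3915
  seg 3: a=0 b=-53/145 c=-69/145 d=23/290
S(7/2) = 5009/1160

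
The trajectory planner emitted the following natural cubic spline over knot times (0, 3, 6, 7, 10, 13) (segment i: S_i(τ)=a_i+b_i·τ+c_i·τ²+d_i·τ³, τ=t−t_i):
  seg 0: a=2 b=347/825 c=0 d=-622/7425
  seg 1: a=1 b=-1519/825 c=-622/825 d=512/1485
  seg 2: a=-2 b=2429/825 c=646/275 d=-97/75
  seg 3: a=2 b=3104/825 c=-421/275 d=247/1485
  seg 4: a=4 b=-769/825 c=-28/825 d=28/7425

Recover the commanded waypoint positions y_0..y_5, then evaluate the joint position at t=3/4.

y_0 = S_0(0) = a_0 = 2
y_1 = S_1(0) = a_1 = 1
y_2 = S_2(0) = a_2 = -2
y_3 = S_3(0) = a_3 = 2
y_4 = S_4(0) = a_4 = 4
y_5 = S_4(3) = 1
t_q=3/4 is in segment 0 (τ=3/4); S_0(τ)=4013/1760

y_0=2 y_1=1 y_2=-2 y_3=2 y_4=4 y_5=1
S(3/4) = 4013/1760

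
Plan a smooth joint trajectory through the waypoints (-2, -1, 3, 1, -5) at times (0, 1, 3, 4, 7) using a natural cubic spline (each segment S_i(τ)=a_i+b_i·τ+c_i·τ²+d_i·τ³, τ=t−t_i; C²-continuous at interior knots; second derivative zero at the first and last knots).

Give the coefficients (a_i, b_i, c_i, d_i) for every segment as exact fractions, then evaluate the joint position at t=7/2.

  seg 0: a=-2 b=139/250 c=0 d=111/250
  seg 1: a=-1 b=236/125 c=333/250 d=-319/500
  seg 2: a=3 b=-11/25 c=-312/125 d=117/125
  seg 3: a=1 b=-328/125 c=39/125 d=-13/375
S(7/2) = 2273/1000

Δ: Δ0=1, Δ1=2, Δ2=-2, Δ3=-2
row 1: diag=6, rhs=6; c'=1/3, d'=1
row 2: denom=6−2·1/3=16/3; d'=(-24−2·1)/(16/3)=-39/8
row 3: denom=8−1·3/16=125/16; d'=(0−1·-39/8)/(125/16)=78/125
back: M3=78/125
back: M2=-39/8−3/16·78/125=-624/125
back: M1=1−1/3·-624/125=333/125
M: M0=0, M1=333/125, M2=-624/125, M3=78/125, M4=0
seg 0: a=-2, c=M0/2=0, d=(M1−M0)/(6·1)=111/250, b=Δ0−h0·(2M0+M1)/6=139/250
seg 1: a=-1, c=M1/2=333/250, d=(M2−M1)/(6·2)=-319/500, b=Δ1−h1·(2M1+M2)/6=236/125
seg 2: a=3, c=M2/2=-312/125, d=(M3−M2)/(6·1)=117/125, b=Δ2−h2·(2M2+M3)/6=-11/25
seg 3: a=1, c=M3/2=39/125, d=(M4−M3)/(6·3)=-13/375, b=Δ3−h3·(2M3+M4)/6=-328/125
t_q=7/2 → seg 2, τ=1/2; S=3+-11/25·τ+-312/125·τ²+117/125·τ³=2273/1000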